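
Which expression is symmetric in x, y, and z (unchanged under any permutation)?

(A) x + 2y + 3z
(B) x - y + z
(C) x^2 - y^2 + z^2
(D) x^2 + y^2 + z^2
D

A symmetric expression is unchanged when the variables are permuted; here the transformation to test is the swap (x, y) -> (y, x).
A symmetric expression must survive every permutation; the single swap x <-> y already eliminates the distractors, and the keyed expression is also unchanged by x <-> z and y <-> z (each variable enters it in exactly the same way).
Substitute the transformed coordinates into each option and compare with the original:
(A) x + 2y + 3z  ->  (y) + 2(x) + 3z = 2x + y + 3z   [differs from x + 2y + 3z: not invariant]
(B) x - y + z  ->  (y) - (x) + z = -x + y + z   [differs from x - y + z: not invariant]
(C) x^2 - y^2 + z^2  ->  (y)^2 - (x)^2 + z^2 = -x^2 + y^2 + z^2   [differs from x^2 - y^2 + z^2: not invariant]
(D) x^2 + y^2 + z^2  ->  (y)^2 + (x)^2 + z^2 = x^2 + y^2 + z^2   [equals x^2 + y^2 + z^2: invariant]

Only option (D), x^2 + y^2 + z^2, is unchanged by the transformation.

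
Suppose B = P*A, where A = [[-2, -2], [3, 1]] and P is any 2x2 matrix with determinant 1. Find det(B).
4

By the multiplicative property of determinants, det(B) = det(P*A) = det(P) * det(A) = det(A),
so the determinant is invariant under multiplication by any determinant-1 matrix; we just need det(A).

det(A) = (-2)(1) - (-2)(3) = -2 - (-6) = 4

Therefore det(B) = 1 * 4 = 4.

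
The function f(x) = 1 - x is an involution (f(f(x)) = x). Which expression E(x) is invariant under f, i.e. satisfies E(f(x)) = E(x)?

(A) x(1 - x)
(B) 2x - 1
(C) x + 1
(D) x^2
A

Replace x by f(x) = 1 - x in each option and simplify. As a quick numerical cross-check, also compare E(3) with E(f(3)) = E(-2).

(A) x(1 - x)  ->  (1 - x)(1 - (1 - x)), which simplifies back to x(1 - x); check: E(3) = -6, E(-2) = -6.   [invariant]
(B) 2x - 1  ->  2(1 - x) - 1 = 1 - 2x; check: E(3) = 5 but E(-2) = -5.   [not invariant]
(C) x + 1  ->  (1 - x) + 1 = 2 - x; check: E(3) = 4 but E(-2) = -1.   [not invariant]
(D) x^2  ->  (1 - x)^2 = (x - 1)^2; check: E(3) = 9 but E(-2) = 4.   [not invariant]

Only (A) is unchanged. E is symmetric under swapping x with f(x) = 1 - x, which is exactly what an involution does.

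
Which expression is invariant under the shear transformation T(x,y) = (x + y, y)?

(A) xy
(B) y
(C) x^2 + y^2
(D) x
B

Under the shear T(x,y) = (x + y, y):
Substitute the transformed coordinates into each option and compare with the original:
(A) xy  ->  (x + y)(y) = xy + y^2   [differs from xy: not invariant]
(B) y  ->  (y) = y   [equals y: invariant]
(C) x^2 + y^2  ->  (x + y)^2 + (y)^2 = x^2 + 2xy + 2y^2   [differs from x^2 + y^2: not invariant]
(D) x  ->  (x + y) = x + y   [differs from x: not invariant]

Only option (B), y, is unchanged by the transformation.
A horizontal shear moves points parallel to the x-axis, so the y-coordinate (and any function of y alone) is unchanged.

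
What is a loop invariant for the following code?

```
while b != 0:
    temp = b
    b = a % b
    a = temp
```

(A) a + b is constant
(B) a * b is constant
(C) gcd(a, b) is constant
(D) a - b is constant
C

A loop invariant must hold before the first iteration and be re-established by every execution of the body.

(C) gcd(a, b) is constant: One iteration replaces (a, b) by (b, a mod b). Since a mod b = a - q*b for an integer q, any common divisor of a and b divides b and a mod b, and conversely; hence gcd(b, a mod b) = gcd(a, b). For instance (20, 12) -> (12, 8) keeps gcd = 4. At exit b = 0 and a = gcd of the original inputs.

The other options fail:
(A) a + b is constant: e.g. (a, b) = (20, 12) -> (12, 8): the sum goes from 32 to 20.
(B) a * b is constant: e.g. (a, b) = (20, 12) -> (12, 8): the product goes from 240 to 96.
(D) a - b is constant: e.g. (a, b) = (20, 12) -> (12, 8): the difference goes from 8 to 4.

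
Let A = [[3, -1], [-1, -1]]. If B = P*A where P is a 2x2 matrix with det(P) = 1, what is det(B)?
-4

By the multiplicative property of determinants, det(B) = det(P*A) = det(P) * det(A) = det(A),
so the determinant is invariant under multiplication by any determinant-1 matrix; we just need det(A).

det(A) = (3)(-1) - (-1)(-1) = -3 - 1 = -4

Therefore det(B) = 1 * (-4) = -4.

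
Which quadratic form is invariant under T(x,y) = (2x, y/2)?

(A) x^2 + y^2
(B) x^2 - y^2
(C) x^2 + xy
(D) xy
D

T multiplies x by 2 and divides y by 2.
Substitute the transformed coordinates into each option and compare with the original:
(A) x^2 + y^2  ->  (2x)^2 + (y/2)^2 = 4x^2 + y^2/4   [differs from x^2 + y^2: not invariant]
(B) x^2 - y^2  ->  (2x)^2 - (y/2)^2 = 4x^2 - y^2/4   [differs from x^2 - y^2: not invariant]
(C) x^2 + xy  ->  (2x)^2 + (2x)(y/2) = 4x^2 + xy   [differs from x^2 + xy: not invariant]
(D) xy  ->  (2x)(y/2) = xy   [equals xy: invariant]

Only option (D), xy, is unchanged by the transformation.
The factors 2 and 1/2 cancel only in the pure product xy.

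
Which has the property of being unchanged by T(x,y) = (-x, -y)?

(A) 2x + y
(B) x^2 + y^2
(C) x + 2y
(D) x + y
B

An expression E(x,y) is invariant under T if E(T(x,y)) = E(x,y). Here T(x,y) = (-x, -y).
Substitute the transformed coordinates into each option and compare with the original:
(A) 2x + y  ->  2(-x) + (-y) = -2x - y   [differs from 2x + y: not invariant]
(B) x^2 + y^2  ->  (-x)^2 + (-y)^2 = x^2 + y^2   [equals x^2 + y^2: invariant]
(C) x + 2y  ->  (-x) + 2(-y) = -x - 2y   [differs from x + 2y: not invariant]
(D) x + y  ->  (-x) + (-y) = -x - y   [differs from x + y: not invariant]

Only option (B), x^2 + y^2, is unchanged by the transformation.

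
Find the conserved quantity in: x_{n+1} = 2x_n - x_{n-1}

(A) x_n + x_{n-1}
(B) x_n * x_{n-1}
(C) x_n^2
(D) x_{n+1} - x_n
D

For the recurrence x_{n+1} = 2x_n - x_{n-1}:

If x_{n+1} = 2x_n - x_{n-1}, then:
x_{n+1} - x_n = x_n - x_{n-1}
The first difference is constant throughout the sequence.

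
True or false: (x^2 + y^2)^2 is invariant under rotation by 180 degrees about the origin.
True

Applying rotation by 180 degrees: x' = x*cos(180 degrees) - y*sin(180 degrees) = -x, y' = x*sin(180 degrees) + y*cos(180 degrees) = -y

Substituting into (x^2 + y^2)^2:
((-x)^2 + (-y)^2)^2
= x^4 + 2x^2y^2 + y^4 = (x^2 + y^2)^2

This equals the original expression (x^2 + y^2)^2, so it IS invariant.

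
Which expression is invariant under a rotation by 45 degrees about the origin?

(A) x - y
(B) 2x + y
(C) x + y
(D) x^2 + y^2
D

A rotation by 45 degrees sends (x, y) to (sqrt(2)x/2 - sqrt(2)y/2, sqrt(2)x/2 + sqrt(2)y/2).
Substitute the transformed coordinates into each option and compare with the original:
(A) x - y  ->  (sqrt(2)x/2 - sqrt(2)y/2) - (sqrt(2)x/2 + sqrt(2)y/2) = -sqrt(2)y   [differs from x - y: not invariant]
(B) 2x + y  ->  2(sqrt(2)x/2 - sqrt(2)y/2) + (sqrt(2)x/2 + sqrt(2)y/2) = 3sqrt(2)x/2 - sqrt(2)y/2   [differs from 2x + y: not invariant]
(C) x + y  ->  (sqrt(2)x/2 - sqrt(2)y/2) + (sqrt(2)x/2 + sqrt(2)y/2) = sqrt(2)x   [differs from x + y: not invariant]
(D) x^2 + y^2  ->  (sqrt(2)x/2 - sqrt(2)y/2)^2 + (sqrt(2)x/2 + sqrt(2)y/2)^2 = x^2 + y^2   [equals x^2 + y^2: invariant]

Only option (D), x^2 + y^2, is unchanged by the transformation.
Geometrically, x^2 + y^2 is the squared distance from the origin, which every rotation about the origin preserves.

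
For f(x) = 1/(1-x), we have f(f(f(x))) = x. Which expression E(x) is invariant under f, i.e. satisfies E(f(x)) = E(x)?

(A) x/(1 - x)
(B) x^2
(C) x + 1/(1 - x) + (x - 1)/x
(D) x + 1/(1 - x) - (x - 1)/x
C

Replace x by f(x) = 1/(1 - x) in each option and simplify. As a quick numerical cross-check, also compare E(5) with E(f(5)) = E(-1/4).

(A) x/(1 - x)  ->  (1/(1 - x))/(1 - (1/(1 - x))) = -1/x; check: E(5) = -5/4 but E(-1/4) = -1/5.   [not invariant]
(B) x^2  ->  (1/(1 - x))^2 = (x - 1)^(-2); check: E(5) = 25 but E(-1/4) = 1/16.   [not invariant]
(C) x + 1/(1 - x) + (x - 1)/x  ->  (1/(1 - x)) + 1/(1 - (1/(1 - x))) + ((1/(1 - x)) - 1)/(1/(1 - x)), which simplifies back to x + 1/(1 - x) + (x - 1)/x; check: E(5) = 111/20, E(-1/4) = 111/20.   [invariant]
(D) x + 1/(1 - x) - (x - 1)/x  ->  (1/(1 - x)) + 1/(1 - (1/(1 - x))) - ((1/(1 - x)) - 1)/(1/(1 - x)) = (x^2(1 - x) - x + (x - 1)^2)/(x(x - 1)); check: E(5) = 79/20 but E(-1/4) = -89/20.   [not invariant]

Only (C) is unchanged. Indeed f(f(x)) = 1/(1 - 1/(1-x)) = (1-x)/(-x) = (x-1)/x, so E(x) = x + f(x) + f(f(x)) is the sum over the whole 3-cycle; applying f just permutes the three terms cyclically (x -> f(x) -> f(f(x)) -> x), leaving the sum unchanged.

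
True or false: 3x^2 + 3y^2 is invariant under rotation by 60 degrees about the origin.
True

Applying rotation by 60 degrees: x' = x*cos(60 degrees) - y*sin(60 degrees) = x/2 - sqrt(3)y/2, y' = x*sin(60 degrees) + y*cos(60 degrees) = sqrt(3)x/2 + y/2

Substituting into 3x^2 + 3y^2:
3(x/2 - sqrt(3)y/2)^2 + 3(sqrt(3)x/2 + y/2)^2
= 3x^2 + 3y^2

This equals the original expression 3x^2 + 3y^2, so it IS invariant.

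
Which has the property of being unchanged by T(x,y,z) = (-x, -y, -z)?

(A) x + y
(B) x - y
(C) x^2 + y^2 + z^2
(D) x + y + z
C

Apply T(x,y,z) = (-x, -y, -z) to each option, i.e. replace (x, y, z) by the transformed coordinates.
Substitute the transformed coordinates into each option and compare with the original:
(A) x + y  ->  (-x) + (-y) = -x - y   [differs from x + y: not invariant]
(B) x - y  ->  (-x) - (-y) = -x + y   [differs from x - y: not invariant]
(C) x^2 + y^2 + z^2  ->  (-x)^2 + (-y)^2 + (-z)^2 = x^2 + y^2 + z^2   [equals x^2 + y^2 + z^2: invariant]
(D) x + y + z  ->  (-x) + (-y) + (-z) = -x - y - z   [differs from x + y + z: not invariant]

Only option (C), x^2 + y^2 + z^2, is unchanged by the transformation.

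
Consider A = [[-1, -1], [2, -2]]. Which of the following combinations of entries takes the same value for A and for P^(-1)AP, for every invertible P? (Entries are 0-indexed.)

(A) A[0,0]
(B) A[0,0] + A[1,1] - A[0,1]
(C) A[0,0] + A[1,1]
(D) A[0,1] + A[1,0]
C

A[0,0] + A[1,1] is the trace of A. By the cyclic property of the trace, tr(P^(-1)AP) = tr(APP^(-1)) = tr(A), so it is the same for every matrix similar to A.

The other combinations are not similarity invariants. For example, take P = [[1, -1], [0, 1]] (det P = 1), so P^(-1) = [[1, 1], [0, 1]] and
B = P^(-1)AP = [[1, -4], [2, -4]].
Evaluating each option on A and on B:
(A) A[0,0]: -1 for A, 1 for B -> changes
(B) A[0,0] + A[1,1] - A[0,1]: -2 for A, 1 for B -> changes
(C) A[0,0] + A[1,1]: -3 for A, -3 for B -> unchanged
(D) A[0,1] + A[1,0]: 1 for A, -2 for B -> changes

Only (C) A[0,0] + A[1,1] = -3 survives (and it does so for every P, not just this one), so it is the invariant.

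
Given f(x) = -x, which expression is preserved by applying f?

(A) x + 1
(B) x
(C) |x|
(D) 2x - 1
C

For f(x) = -x:
Applying f replaces x by -x. Since |-x| = |x|, the absolute value is unchanged by f, whereas x -> -x, 2x - 1 -> -2x - 1 and x + 1 -> -x + 1 all change.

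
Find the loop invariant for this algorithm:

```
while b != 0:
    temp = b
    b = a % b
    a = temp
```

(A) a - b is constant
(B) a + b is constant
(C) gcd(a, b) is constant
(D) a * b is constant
C

A loop invariant must hold before the first iteration and be re-established by every execution of the body.

(C) gcd(a, b) is constant: One iteration replaces (a, b) by (b, a mod b). Since a mod b = a - q*b for an integer q, any common divisor of a and b divides b and a mod b, and conversely; hence gcd(b, a mod b) = gcd(a, b). For instance (17, 11) -> (11, 6) keeps gcd = 1. At exit b = 0 and a = gcd of the original inputs.

The other options fail:
(A) a - b is constant: e.g. (a, b) = (17, 11) -> (11, 6): the difference goes from 6 to 5.
(B) a + b is constant: e.g. (a, b) = (17, 11) -> (11, 6): the sum goes from 28 to 17.
(D) a * b is constant: e.g. (a, b) = (17, 11) -> (11, 6): the product goes from 187 to 66.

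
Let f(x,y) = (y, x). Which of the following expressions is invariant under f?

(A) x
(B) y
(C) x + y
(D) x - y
C

For f(x,y) = (y, x):
After applying f: x' = y, y' = x. So x' + y' = y + x = x + y.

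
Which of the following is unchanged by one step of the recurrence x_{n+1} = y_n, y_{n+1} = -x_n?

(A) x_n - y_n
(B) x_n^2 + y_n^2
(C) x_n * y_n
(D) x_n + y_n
B

For the recurrence x_{n+1} = y_n, y_{n+1} = -x_n:

x_{n+1}^2 + y_{n+1}^2 = y_n^2 + (-x_n)^2 = x_n^2 + y_n^2
The sum of squares is conserved (like energy in a harmonic oscillator).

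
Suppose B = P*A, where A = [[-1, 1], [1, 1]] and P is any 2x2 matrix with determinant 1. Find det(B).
-2

By the multiplicative property of determinants, det(B) = det(P*A) = det(P) * det(A) = det(A),
so the determinant is invariant under multiplication by any determinant-1 matrix; we just need det(A).

det(A) = (-1)(1) - (1)(1) = -1 - 1 = -2

Therefore det(B) = 1 * (-2) = -2.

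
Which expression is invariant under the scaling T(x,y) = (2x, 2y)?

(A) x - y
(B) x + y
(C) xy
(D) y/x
D

Under the uniform scaling T(x,y) = (2x, 2y):
Substitute the transformed coordinates into each option and compare with the original:
(A) x - y  ->  (2x) - (2y) = 2x - 2y   [differs from x - y: not invariant]
(B) x + y  ->  (2x) + (2y) = 2x + 2y   [differs from x + y: not invariant]
(C) xy  ->  (2x)(2y) = 4xy   [differs from xy: not invariant]
(D) y/x  ->  (2y)/(2x) = y/x   [equals y/x: invariant]

Only option (D), y/x, is unchanged by the transformation.
The common factor 2 cancels in a ratio of coordinates, while sums, products and sums of squares pick up factors of 2 or 4.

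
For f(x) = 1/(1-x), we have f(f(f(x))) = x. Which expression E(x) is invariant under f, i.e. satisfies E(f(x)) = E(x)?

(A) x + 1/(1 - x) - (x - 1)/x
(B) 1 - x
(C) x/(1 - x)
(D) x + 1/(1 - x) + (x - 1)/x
D

Replace x by f(x) = 1/(1 - x) in each option and simplify. As a quick numerical cross-check, also compare E(4) with E(f(4)) = E(-1/3).

(A) x + 1/(1 - x) - (x - 1)/x  ->  (1/(1 - x)) + 1/(1 - (1/(1 - x))) - ((1/(1 - x)) - 1)/(1/(1 - x)) = (x^2(1 - x) - x + (x - 1)^2)/(x(x - 1)); check: E(4) = 35/12 but E(-1/3) = -43/12.   [not invariant]
(B) 1 - x  ->  1 - (1/(1 - x)) = x/(x - 1); check: E(4) = -3 but E(-1/3) = 4/3.   [not invariant]
(C) x/(1 - x)  ->  (1/(1 - x))/(1 - (1/(1 - x))) = -1/x; check: E(4) = -4/3 but E(-1/3) = -1/4.   [not invariant]
(D) x + 1/(1 - x) + (x - 1)/x  ->  (1/(1 - x)) + 1/(1 - (1/(1 - x))) + ((1/(1 - x)) - 1)/(1/(1 - x)), which simplifies back to x + 1/(1 - x) + (x - 1)/x; check: E(4) = 53/12, E(-1/3) = 53/12.   [invariant]

Only (D) is unchanged. Indeed f(f(x)) = 1/(1 - 1/(1-x)) = (1-x)/(-x) = (x-1)/x, so E(x) = x + f(x) + f(f(x)) is the sum over the whole 3-cycle; applying f just permutes the three terms cyclically (x -> f(x) -> f(f(x)) -> x), leaving the sum unchanged.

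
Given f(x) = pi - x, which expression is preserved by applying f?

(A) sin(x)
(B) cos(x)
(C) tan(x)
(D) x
A

For f(x) = pi - x:
sin(pi - x) = sin(x), so sine is invariant under this transformation.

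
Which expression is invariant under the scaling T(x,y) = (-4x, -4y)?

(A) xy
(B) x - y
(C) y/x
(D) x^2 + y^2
C

Under the uniform scaling T(x,y) = (-4x, -4y):
Substitute the transformed coordinates into each option and compare with the original:
(A) xy  ->  (-4x)(-4y) = 16xy   [differs from xy: not invariant]
(B) x - y  ->  (-4x) - (-4y) = -4x + 4y   [differs from x - y: not invariant]
(C) y/x  ->  (-4y)/(-4x) = y/x   [equals y/x: invariant]
(D) x^2 + y^2  ->  (-4x)^2 + (-4y)^2 = 16x^2 + 16y^2   [differs from x^2 + y^2: not invariant]

Only option (C), y/x, is unchanged by the transformation.
The common factor -4 cancels in a ratio of coordinates, while sums, products and sums of squares pick up factors of -4 or 16.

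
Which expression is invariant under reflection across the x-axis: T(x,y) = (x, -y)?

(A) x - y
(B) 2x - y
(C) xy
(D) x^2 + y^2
D

The map is reflection across the x-axis: T(x,y) = (x, -y).
Substitute the transformed coordinates into each option and compare with the original:
(A) x - y  ->  (x) - (-y) = x + y   [differs from x - y: not invariant]
(B) 2x - y  ->  2(x) - (-y) = 2x + y   [differs from 2x - y: not invariant]
(C) xy  ->  (x)(-y) = -xy   [differs from xy: not invariant]
(D) x^2 + y^2  ->  (x)^2 + (-y)^2 = x^2 + y^2   [equals x^2 + y^2: invariant]

Only option (D), x^2 + y^2, is unchanged by the transformation.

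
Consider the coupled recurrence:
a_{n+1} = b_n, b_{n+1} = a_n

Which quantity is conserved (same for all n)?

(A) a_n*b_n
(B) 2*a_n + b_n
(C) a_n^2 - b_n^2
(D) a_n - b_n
A

Replace a_n by a_{n+1} = b_n and b_n by b_{n+1} = a_n in each option and simplify:
(A) a_n*b_n  ->  (b_n)*(a_n) = a_n*b_n   [conserved]
(B) 2*a_n + b_n  ->  2*(b_n) + (a_n) = a_n + 2*b_n   [not conserved]
(C) a_n^2 - b_n^2  ->  (b_n)^2 - (a_n)^2 = -a_n^2 + b_n^2   [not conserved]
(D) a_n - b_n  ->  (b_n) - (a_n) = -a_n + b_n   [not conserved]

Only (A) a_n*b_n returns to itself after one step, so it is the conserved quantity.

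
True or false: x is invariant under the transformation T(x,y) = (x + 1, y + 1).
False

Substitute T(x,y) = (x + 1, y + 1) into the expression and compare with the original.

Original: x
After applying T: (x + 1) = x + 1

This differs from the original x (difference: 1), so the expression is NOT invariant.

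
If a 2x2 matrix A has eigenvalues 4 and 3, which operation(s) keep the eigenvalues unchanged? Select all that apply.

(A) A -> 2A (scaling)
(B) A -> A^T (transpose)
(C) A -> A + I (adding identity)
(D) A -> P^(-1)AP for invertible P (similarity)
B and D

Eigenvalues are preserved by:
1. Similarity transformations: A -> P^(-1)AP (same characteristic polynomial)
2. Transpose: A^T has the same eigenvalues as A

Eigenvalues are NOT preserved by:
- Adding identity: eigenvalues become 4+1, 3+1
- Scaling: eigenvalues become 8, 6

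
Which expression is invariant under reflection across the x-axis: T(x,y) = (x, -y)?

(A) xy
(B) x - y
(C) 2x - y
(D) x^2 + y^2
D

The map is reflection across the x-axis: T(x,y) = (x, -y).
Substitute the transformed coordinates into each option and compare with the original:
(A) xy  ->  (x)(-y) = -xy   [differs from xy: not invariant]
(B) x - y  ->  (x) - (-y) = x + y   [differs from x - y: not invariant]
(C) 2x - y  ->  2(x) - (-y) = 2x + y   [differs from 2x - y: not invariant]
(D) x^2 + y^2  ->  (x)^2 + (-y)^2 = x^2 + y^2   [equals x^2 + y^2: invariant]

Only option (D), x^2 + y^2, is unchanged by the transformation.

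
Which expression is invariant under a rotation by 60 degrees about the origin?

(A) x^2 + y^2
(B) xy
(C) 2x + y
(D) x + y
A

A rotation by 60 degrees sends (x, y) to (x/2 - sqrt(3)y/2, sqrt(3)x/2 + y/2).
Substitute the transformed coordinates into each option and compare with the original:
(A) x^2 + y^2  ->  (x/2 - sqrt(3)y/2)^2 + (sqrt(3)x/2 + y/2)^2 = x^2 + y^2   [equals x^2 + y^2: invariant]
(B) xy  ->  (x/2 - sqrt(3)y/2)(sqrt(3)x/2 + y/2) = sqrt(3)x^2/4 - xy/2 - sqrt(3)y^2/4   [differs from xy: not invariant]
(C) 2x + y  ->  2(x/2 - sqrt(3)y/2) + (sqrt(3)x/2 + y/2) = sqrt(3)x/2 + x - sqrt(3)y + y/2   [differs from 2x + y: not invariant]
(D) x + y  ->  (x/2 - sqrt(3)y/2) + (sqrt(3)x/2 + y/2) = x/2 + sqrt(3)x/2 - sqrt(3)y/2 + y/2   [differs from x + y: not invariant]

Only option (A), x^2 + y^2, is unchanged by the transformation.
Geometrically, x^2 + y^2 is the squared distance from the origin, which every rotation about the origin preserves.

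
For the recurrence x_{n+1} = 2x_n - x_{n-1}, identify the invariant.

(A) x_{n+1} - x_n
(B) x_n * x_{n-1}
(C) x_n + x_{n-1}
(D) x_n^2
A

For the recurrence x_{n+1} = 2x_n - x_{n-1}:

If x_{n+1} = 2x_n - x_{n-1}, then:
x_{n+1} - x_n = x_n - x_{n-1}
The first difference is constant throughout the sequence.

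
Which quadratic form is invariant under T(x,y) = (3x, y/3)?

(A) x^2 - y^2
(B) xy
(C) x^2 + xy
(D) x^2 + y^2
B

T multiplies x by 3 and divides y by 3.
Substitute the transformed coordinates into each option and compare with the original:
(A) x^2 - y^2  ->  (3x)^2 - (y/3)^2 = 9x^2 - y^2/9   [differs from x^2 - y^2: not invariant]
(B) xy  ->  (3x)(y/3) = xy   [equals xy: invariant]
(C) x^2 + xy  ->  (3x)^2 + (3x)(y/3) = 9x^2 + xy   [differs from x^2 + xy: not invariant]
(D) x^2 + y^2  ->  (3x)^2 + (y/3)^2 = 9x^2 + y^2/9   [differs from x^2 + y^2: not invariant]

Only option (B), xy, is unchanged by the transformation.
The factors 3 and 1/3 cancel only in the pure product xy.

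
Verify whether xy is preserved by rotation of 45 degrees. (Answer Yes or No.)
No

Applying rotation by 45 degrees: x' = x*cos(45 degrees) - y*sin(45 degrees) = sqrt(2)x/2 - sqrt(2)y/2, y' = x*sin(45 degrees) + y*cos(45 degrees) = sqrt(2)x/2 + sqrt(2)y/2

Substituting into xy:
(sqrt(2)x/2 - sqrt(2)y/2)(sqrt(2)x/2 + sqrt(2)y/2)
= x^2/2 - y^2/2

This differs from the original expression xy, so it is NOT invariant.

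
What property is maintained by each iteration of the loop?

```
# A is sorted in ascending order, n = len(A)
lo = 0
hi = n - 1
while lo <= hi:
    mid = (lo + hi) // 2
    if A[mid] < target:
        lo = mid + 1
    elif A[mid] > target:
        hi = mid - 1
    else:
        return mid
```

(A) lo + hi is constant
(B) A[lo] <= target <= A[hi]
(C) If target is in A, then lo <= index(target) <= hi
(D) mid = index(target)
C

A loop invariant must hold before the first iteration and be re-established by every execution of the body.

(C) If target is in A, then lo <= index(target) <= hi: Before the loop [lo, hi] = [0, n-1] covers every index. When A[mid] < target, sortedness puts target strictly to the right of mid, so setting lo = mid + 1 keeps index(target) in [lo, hi]; symmetrically for hi = mid - 1. Hence 'if target is in A then lo <= index(target) <= hi' holds after every iteration, and when lo > hi it proves target is absent.

The other options fail:
(A) lo + hi is constant: each iteration moves exactly one of lo, hi, so lo + hi changes (e.g. 0 + (n-1) becomes (mid+1) + (n-1)).
(B) A[lo] <= target <= A[hi]: fails when target is not in A (e.g. target < A[0] already violates it before the loop), so it is not maintained in general.
(D) mid = index(target): mid is just the current probe; it equals index(target) only on the iteration that returns.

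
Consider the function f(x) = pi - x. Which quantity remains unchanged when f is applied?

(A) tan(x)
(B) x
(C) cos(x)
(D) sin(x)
D

For f(x) = pi - x:
sin(pi - x) = sin(x), so sine is invariant under this transformation.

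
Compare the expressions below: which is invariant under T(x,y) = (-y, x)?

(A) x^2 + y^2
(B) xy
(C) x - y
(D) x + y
A

An expression E(x,y) is invariant under T if E(T(x,y)) = E(x,y). Here T(x,y) = (-y, x).
Substitute the transformed coordinates into each option and compare with the original:
(A) x^2 + y^2  ->  (-y)^2 + (x)^2 = x^2 + y^2   [equals x^2 + y^2: invariant]
(B) xy  ->  (-y)(x) = -xy   [differs from xy: not invariant]
(C) x - y  ->  (-y) - (x) = -x - y   [differs from x - y: not invariant]
(D) x + y  ->  (-y) + (x) = x - y   [differs from x + y: not invariant]

Only option (A), x^2 + y^2, is unchanged by the transformation.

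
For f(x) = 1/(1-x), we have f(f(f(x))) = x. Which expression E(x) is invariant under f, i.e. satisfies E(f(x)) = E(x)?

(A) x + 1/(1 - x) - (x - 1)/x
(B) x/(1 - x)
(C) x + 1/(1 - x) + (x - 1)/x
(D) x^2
C

Replace x by f(x) = 1/(1 - x) in each option and simplify. As a quick numerical cross-check, also compare E(3) with E(f(3)) = E(-1/2).

(A) x + 1/(1 - x) - (x - 1)/x  ->  (1/(1 - x)) + 1/(1 - (1/(1 - x))) - ((1/(1 - x)) - 1)/(1/(1 - x)) = (x^2(1 - x) - x + (x - 1)^2)/(x(x - 1)); check: E(3) = 11/6 but E(-1/2) = -17/6.   [not invariant]
(B) x/(1 - x)  ->  (1/(1 - x))/(1 - (1/(1 - x))) = -1/x; check: E(3) = -3/2 but E(-1/2) = -1/3.   [not invariant]
(C) x + 1/(1 - x) + (x - 1)/x  ->  (1/(1 - x)) + 1/(1 - (1/(1 - x))) + ((1/(1 - x)) - 1)/(1/(1 - x)), which simplifies back to x + 1/(1 - x) + (x - 1)/x; check: E(3) = 19/6, E(-1/2) = 19/6.   [invariant]
(D) x^2  ->  (1/(1 - x))^2 = (x - 1)^(-2); check: E(3) = 9 but E(-1/2) = 1/4.   [not invariant]

Only (C) is unchanged. Indeed f(f(x)) = 1/(1 - 1/(1-x)) = (1-x)/(-x) = (x-1)/x, so E(x) = x + f(x) + f(f(x)) is the sum over the whole 3-cycle; applying f just permutes the three terms cyclically (x -> f(x) -> f(f(x)) -> x), leaving the sum unchanged.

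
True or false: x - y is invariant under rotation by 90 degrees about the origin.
False

Applying rotation by 90 degrees: x' = x*cos(90 degrees) - y*sin(90 degrees) = -y, y' = x*sin(90 degrees) + y*cos(90 degrees) = x

Substituting into x - y:
(-y) - (x)
= -x - y

This differs from the original expression x - y, so it is NOT invariant.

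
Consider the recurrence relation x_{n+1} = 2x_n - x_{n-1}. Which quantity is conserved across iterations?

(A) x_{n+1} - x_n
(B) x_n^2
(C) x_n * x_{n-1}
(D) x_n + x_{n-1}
A

For the recurrence x_{n+1} = 2x_n - x_{n-1}:

If x_{n+1} = 2x_n - x_{n-1}, then:
x_{n+1} - x_n = x_n - x_{n-1}
The first difference is constant throughout the sequence.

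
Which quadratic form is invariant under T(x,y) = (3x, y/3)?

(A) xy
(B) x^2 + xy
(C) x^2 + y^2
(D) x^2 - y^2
A

T multiplies x by 3 and divides y by 3.
Substitute the transformed coordinates into each option and compare with the original:
(A) xy  ->  (3x)(y/3) = xy   [equals xy: invariant]
(B) x^2 + xy  ->  (3x)^2 + (3x)(y/3) = 9x^2 + xy   [differs from x^2 + xy: not invariant]
(C) x^2 + y^2  ->  (3x)^2 + (y/3)^2 = 9x^2 + y^2/9   [differs from x^2 + y^2: not invariant]
(D) x^2 - y^2  ->  (3x)^2 - (y/3)^2 = 9x^2 - y^2/9   [differs from x^2 - y^2: not invariant]

Only option (A), xy, is unchanged by the transformation.
The factors 3 and 1/3 cancel only in the pure product xy.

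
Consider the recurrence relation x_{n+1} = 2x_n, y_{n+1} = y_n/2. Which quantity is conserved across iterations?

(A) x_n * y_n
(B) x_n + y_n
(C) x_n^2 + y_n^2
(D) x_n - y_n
A

For the recurrence x_{n+1} = 2x_n, y_{n+1} = y_n/2:

x_{n+1} * y_{n+1} = (2x_n) * (y_n/2) = x_n * y_n
The product is conserved.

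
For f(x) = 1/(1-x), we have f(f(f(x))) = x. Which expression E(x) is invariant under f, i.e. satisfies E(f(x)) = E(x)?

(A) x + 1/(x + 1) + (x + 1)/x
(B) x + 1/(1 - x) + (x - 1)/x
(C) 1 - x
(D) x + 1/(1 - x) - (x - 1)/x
B

Replace x by f(x) = 1/(1 - x) in each option and simplify. As a quick numerical cross-check, also compare E(5) with E(f(5)) = E(-1/4).

(A) x + 1/(x + 1) + (x + 1)/x  ->  (1/(1 - x)) + 1/((1/(1 - x)) + 1) + ((1/(1 - x)) + 1)/(1/(1 - x)) = (-x^3 + 6x^2 - 11x + 7)/(x^2 - 3x + 2); check: E(5) = 191/30 but E(-1/4) = -23/12.   [not invariant]
(B) x + 1/(1 - x) + (x - 1)/x  ->  (1/(1 - x)) + 1/(1 - (1/(1 - x))) + ((1/(1 - x)) - 1)/(1/(1 - x)), which simplifies back to x + 1/(1 - x) + (x - 1)/x; check: E(5) = 111/20, E(-1/4) = 111/20.   [invariant]
(C) 1 - x  ->  1 - (1/(1 - x)) = x/(x - 1); check: E(5) = -4 but E(-1/4) = 5/4.   [not invariant]
(D) x + 1/(1 - x) - (x - 1)/x  ->  (1/(1 - x)) + 1/(1 - (1/(1 - x))) - ((1/(1 - x)) - 1)/(1/(1 - x)) = (x^2(1 - x) - x + (x - 1)^2)/(x(x - 1)); check: E(5) = 79/20 but E(-1/4) = -89/20.   [not invariant]

Only (B) is unchanged. Indeed f(f(x)) = 1/(1 - 1/(1-x)) = (1-x)/(-x) = (x-1)/x, so E(x) = x + f(x) + f(f(x)) is the sum over the whole 3-cycle; applying f just permutes the three terms cyclically (x -> f(x) -> f(f(x)) -> x), leaving the sum unchanged.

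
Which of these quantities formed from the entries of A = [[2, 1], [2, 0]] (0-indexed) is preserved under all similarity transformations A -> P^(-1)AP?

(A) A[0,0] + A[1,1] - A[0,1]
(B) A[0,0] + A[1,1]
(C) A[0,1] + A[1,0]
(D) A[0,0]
B

A[0,0] + A[1,1] is the trace of A. By the cyclic property of the trace, tr(P^(-1)AP) = tr(APP^(-1)) = tr(A), so it is the same for every matrix similar to A.

The other combinations are not similarity invariants. For example, take P = [[1, 2], [0, 1]] (det P = 1), so P^(-1) = [[1, -2], [0, 1]] and
B = P^(-1)AP = [[-2, -3], [2, 4]].
Evaluating each option on A and on B:
(A) A[0,0] + A[1,1] - A[0,1]: 1 for A, 5 for B -> changes
(B) A[0,0] + A[1,1]: 2 for A, 2 for B -> unchanged
(C) A[0,1] + A[1,0]: 3 for A, -1 for B -> changes
(D) A[0,0]: 2 for A, -2 for B -> changes

Only (B) A[0,0] + A[1,1] = 2 survives (and it does so for every P, not just this one), so it is the invariant.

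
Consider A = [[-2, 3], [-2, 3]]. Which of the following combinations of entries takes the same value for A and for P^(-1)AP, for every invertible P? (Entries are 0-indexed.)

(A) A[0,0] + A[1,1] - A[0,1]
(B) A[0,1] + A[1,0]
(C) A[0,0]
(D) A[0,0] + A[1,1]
D

A[0,0] + A[1,1] is the trace of A. By the cyclic property of the trace, tr(P^(-1)AP) = tr(APP^(-1)) = tr(A), so it is the same for every matrix similar to A.

The other combinations are not similarity invariants. For example, take P = [[1, -1], [0, 1]] (det P = 1), so P^(-1) = [[1, 1], [0, 1]] and
B = P^(-1)AP = [[-4, 10], [-2, 5]].
Evaluating each option on A and on B:
(A) A[0,0] + A[1,1] - A[0,1]: -2 for A, -9 for B -> changes
(B) A[0,1] + A[1,0]: 1 for A, 8 for B -> changes
(C) A[0,0]: -2 for A, -4 for B -> changes
(D) A[0,0] + A[1,1]: 1 for A, 1 for B -> unchanged

Only (D) A[0,0] + A[1,1] = 1 survives (and it does so for every P, not just this one), so it is the invariant.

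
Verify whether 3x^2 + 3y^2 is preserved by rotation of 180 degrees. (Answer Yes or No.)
Yes

Applying rotation by 180 degrees: x' = x*cos(180 degrees) - y*sin(180 degrees) = -x, y' = x*sin(180 degrees) + y*cos(180 degrees) = -y

Substituting into 3x^2 + 3y^2:
3(-x)^2 + 3(-y)^2
= 3x^2 + 3y^2

This equals the original expression 3x^2 + 3y^2, so it IS invariant.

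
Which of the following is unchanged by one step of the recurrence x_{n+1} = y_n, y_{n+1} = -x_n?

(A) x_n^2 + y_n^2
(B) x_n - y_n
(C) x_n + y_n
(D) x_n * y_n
A

For the recurrence x_{n+1} = y_n, y_{n+1} = -x_n:

x_{n+1}^2 + y_{n+1}^2 = y_n^2 + (-x_n)^2 = x_n^2 + y_n^2
The sum of squares is conserved (like energy in a harmonic oscillator).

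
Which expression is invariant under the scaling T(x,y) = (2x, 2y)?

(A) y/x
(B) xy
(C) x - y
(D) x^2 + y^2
A

Under the uniform scaling T(x,y) = (2x, 2y):
Substitute the transformed coordinates into each option and compare with the original:
(A) y/x  ->  (2y)/(2x) = y/x   [equals y/x: invariant]
(B) xy  ->  (2x)(2y) = 4xy   [differs from xy: not invariant]
(C) x - y  ->  (2x) - (2y) = 2x - 2y   [differs from x - y: not invariant]
(D) x^2 + y^2  ->  (2x)^2 + (2y)^2 = 4x^2 + 4y^2   [differs from x^2 + y^2: not invariant]

Only option (A), y/x, is unchanged by the transformation.
The common factor 2 cancels in a ratio of coordinates, while sums, products and sums of squares pick up factors of 2 or 4.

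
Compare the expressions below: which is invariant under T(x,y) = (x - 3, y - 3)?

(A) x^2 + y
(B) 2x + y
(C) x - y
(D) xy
C

An expression E(x,y) is invariant under T if E(T(x,y)) = E(x,y). Here T(x,y) = (x - 3, y - 3).
Substitute the transformed coordinates into each option and compare with the original:
(A) x^2 + y  ->  (x - 3)^2 + (y - 3) = x^2 - 6x + y + 6   [differs from x^2 + y: not invariant]
(B) 2x + y  ->  2(x - 3) + (y - 3) = 2x + y - 9   [differs from 2x + y: not invariant]
(C) x - y  ->  (x - 3) - (y - 3) = x - y   [equals x - y: invariant]
(D) xy  ->  (x - 3)(y - 3) = xy - 3x - 3y + 9   [differs from xy: not invariant]

Only option (C), x - y, is unchanged by the transformation.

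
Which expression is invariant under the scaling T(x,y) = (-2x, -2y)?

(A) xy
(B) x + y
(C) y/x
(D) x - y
C

Under the uniform scaling T(x,y) = (-2x, -2y):
Substitute the transformed coordinates into each option and compare with the original:
(A) xy  ->  (-2x)(-2y) = 4xy   [differs from xy: not invariant]
(B) x + y  ->  (-2x) + (-2y) = -2x - 2y   [differs from x + y: not invariant]
(C) y/x  ->  (-2y)/(-2x) = y/x   [equals y/x: invariant]
(D) x - y  ->  (-2x) - (-2y) = -2x + 2y   [differs from x - y: not invariant]

Only option (C), y/x, is unchanged by the transformation.
The common factor -2 cancels in a ratio of coordinates, while sums, products and sums of squares pick up factors of -2 or 4.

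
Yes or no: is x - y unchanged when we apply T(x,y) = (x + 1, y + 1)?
Yes

Substitute T(x,y) = (x + 1, y + 1) into the expression and compare with the original.

Original: x - y
After applying T: (x + 1) - (y + 1) = x - y

This is identical to the original x - y, so the expression is invariant.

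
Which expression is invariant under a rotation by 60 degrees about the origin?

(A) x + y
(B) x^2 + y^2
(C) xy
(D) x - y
B

A rotation by 60 degrees sends (x, y) to (x/2 - sqrt(3)y/2, sqrt(3)x/2 + y/2).
Substitute the transformed coordinates into each option and compare with the original:
(A) x + y  ->  (x/2 - sqrt(3)y/2) + (sqrt(3)x/2 + y/2) = x/2 + sqrt(3)x/2 - sqrt(3)y/2 + y/2   [differs from x + y: not invariant]
(B) x^2 + y^2  ->  (x/2 - sqrt(3)y/2)^2 + (sqrt(3)x/2 + y/2)^2 = x^2 + y^2   [equals x^2 + y^2: invariant]
(C) xy  ->  (x/2 - sqrt(3)y/2)(sqrt(3)x/2 + y/2) = sqrt(3)x^2/4 - xy/2 - sqrt(3)y^2/4   [differs from xy: not invariant]
(D) x - y  ->  (x/2 - sqrt(3)y/2) - (sqrt(3)x/2 + y/2) = -sqrt(3)x/2 + x/2 - sqrt(3)y/2 - y/2   [differs from x - y: not invariant]

Only option (B), x^2 + y^2, is unchanged by the transformation.
Geometrically, x^2 + y^2 is the squared distance from the origin, which every rotation about the origin preserves.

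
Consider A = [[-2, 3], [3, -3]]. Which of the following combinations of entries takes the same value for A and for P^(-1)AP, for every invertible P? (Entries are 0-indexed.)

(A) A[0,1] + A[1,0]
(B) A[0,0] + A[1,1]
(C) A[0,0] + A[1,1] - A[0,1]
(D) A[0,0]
B

A[0,0] + A[1,1] is the trace of A. By the cyclic property of the trace, tr(P^(-1)AP) = tr(APP^(-1)) = tr(A), so it is the same for every matrix similar to A.

The other combinations are not similarity invariants. For example, take P = [[1, 1], [0, 1]] (det P = 1), so P^(-1) = [[1, -1], [0, 1]] and
B = P^(-1)AP = [[-5, 1], [3, 0]].
Evaluating each option on A and on B:
(A) A[0,1] + A[1,0]: 6 for A, 4 for B -> changes
(B) A[0,0] + A[1,1]: -5 for A, -5 for B -> unchanged
(C) A[0,0] + A[1,1] - A[0,1]: -8 for A, -6 for B -> changes
(D) A[0,0]: -2 for A, -5 for B -> changes

Only (B) A[0,0] + A[1,1] = -5 survives (and it does so for every P, not just this one), so it is the invariant.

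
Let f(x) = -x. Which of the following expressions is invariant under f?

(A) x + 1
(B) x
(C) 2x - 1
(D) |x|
D

For f(x) = -x:
Applying f replaces x by -x. Since |-x| = |x|, the absolute value is unchanged by f, whereas x -> -x, 2x - 1 -> -2x - 1 and x + 1 -> -x + 1 all change.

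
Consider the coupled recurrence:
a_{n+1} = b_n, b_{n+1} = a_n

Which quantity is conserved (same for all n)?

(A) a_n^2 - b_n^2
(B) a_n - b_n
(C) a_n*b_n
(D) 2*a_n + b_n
C

Replace a_n by a_{n+1} = b_n and b_n by b_{n+1} = a_n in each option and simplify:
(A) a_n^2 - b_n^2  ->  (b_n)^2 - (a_n)^2 = -a_n^2 + b_n^2   [not conserved]
(B) a_n - b_n  ->  (b_n) - (a_n) = -a_n + b_n   [not conserved]
(C) a_n*b_n  ->  (b_n)*(a_n) = a_n*b_n   [conserved]
(D) 2*a_n + b_n  ->  2*(b_n) + (a_n) = a_n + 2*b_n   [not conserved]

Only (C) a_n*b_n returns to itself after one step, so it is the conserved quantity.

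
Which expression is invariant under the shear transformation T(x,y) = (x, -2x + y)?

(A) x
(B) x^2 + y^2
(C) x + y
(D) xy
A

Under the shear T(x,y) = (x, -2x + y):
Substitute the transformed coordinates into each option and compare with the original:
(A) x  ->  (x) = x   [equals x: invariant]
(B) x^2 + y^2  ->  (x)^2 + (-2x + y)^2 = 5x^2 - 4xy + y^2   [differs from x^2 + y^2: not invariant]
(C) x + y  ->  (x) + (-2x + y) = -x + y   [differs from x + y: not invariant]
(D) xy  ->  (x)(-2x + y) = -2x^2 + xy   [differs from xy: not invariant]

Only option (A), x, is unchanged by the transformation.
A vertical shear moves points parallel to the y-axis, so the x-coordinate (and any function of x alone) is unchanged.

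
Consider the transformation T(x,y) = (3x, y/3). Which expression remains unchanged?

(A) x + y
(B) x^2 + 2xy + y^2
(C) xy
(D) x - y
C

An expression E(x,y) is invariant under T if E(T(x,y)) = E(x,y). Here T(x,y) = (3x, y/3).
Substitute the transformed coordinates into each option and compare with the original:
(A) x + y  ->  (3x) + (y/3) = 3x + y/3   [differs from x + y: not invariant]
(B) x^2 + 2xy + y^2  ->  (3x)^2 + 2(3x)(y/3) + (y/3)^2 = 9x^2 + 2xy + y^2/9   [differs from x^2 + 2xy + y^2: not invariant]
(C) xy  ->  (3x)(y/3) = xy   [equals xy: invariant]
(D) x - y  ->  (3x) - (y/3) = 3x - y/3   [differs from x - y: not invariant]

Only option (C), xy, is unchanged by the transformation.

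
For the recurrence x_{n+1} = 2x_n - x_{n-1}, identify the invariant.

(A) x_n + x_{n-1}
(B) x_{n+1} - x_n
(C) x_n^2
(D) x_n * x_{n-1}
B

For the recurrence x_{n+1} = 2x_n - x_{n-1}:

If x_{n+1} = 2x_n - x_{n-1}, then:
x_{n+1} - x_n = x_n - x_{n-1}
The first difference is constant throughout the sequence.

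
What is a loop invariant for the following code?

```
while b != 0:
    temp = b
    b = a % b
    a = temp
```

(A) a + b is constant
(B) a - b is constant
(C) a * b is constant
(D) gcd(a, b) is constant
D

A loop invariant must hold before the first iteration and be re-established by every execution of the body.

(D) gcd(a, b) is constant: One iteration replaces (a, b) by (b, a mod b). Since a mod b = a - q*b for an integer q, any common divisor of a and b divides b and a mod b, and conversely; hence gcd(b, a mod b) = gcd(a, b). For instance (19, 9) -> (9, 1) keeps gcd = 1. At exit b = 0 and a = gcd of the original inputs.

The other options fail:
(A) a + b is constant: e.g. (a, b) = (19, 9) -> (9, 1): the sum goes from 28 to 10.
(B) a - b is constant: e.g. (a, b) = (19, 9) -> (9, 1): the difference goes from 10 to 8.
(C) a * b is constant: e.g. (a, b) = (19, 9) -> (9, 1): the product goes from 171 to 9.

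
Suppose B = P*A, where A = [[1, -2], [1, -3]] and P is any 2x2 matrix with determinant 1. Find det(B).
-1

By the multiplicative property of determinants, det(B) = det(P*A) = det(P) * det(A) = det(A),
so the determinant is invariant under multiplication by any determinant-1 matrix; we just need det(A).

det(A) = (1)(-3) - (-2)(1) = -3 - (-2) = -1

Therefore det(B) = 1 * (-1) = -1.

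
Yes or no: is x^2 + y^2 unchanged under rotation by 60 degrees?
Yes

Applying rotation by 60 degrees: x' = x*cos(60 degrees) - y*sin(60 degrees) = x/2 - sqrt(3)y/2, y' = x*sin(60 degrees) + y*cos(60 degrees) = sqrt(3)x/2 + y/2

Substituting into x^2 + y^2:
(x/2 - sqrt(3)y/2)^2 + (sqrt(3)x/2 + y/2)^2
= x^2 + y^2

This equals the original expression x^2 + y^2, so it IS invariant.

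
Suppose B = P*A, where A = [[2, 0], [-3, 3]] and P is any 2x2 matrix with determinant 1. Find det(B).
6

By the multiplicative property of determinants, det(B) = det(P*A) = det(P) * det(A) = det(A),
so the determinant is invariant under multiplication by any determinant-1 matrix; we just need det(A).

det(A) = (2)(3) - (0)(-3) = 6 - 0 = 6

Therefore det(B) = 1 * 6 = 6.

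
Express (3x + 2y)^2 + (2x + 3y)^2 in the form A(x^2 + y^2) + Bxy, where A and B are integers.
13(x^2 + y^2) + 24xy

Expanding: (3x + 2y)^2 = 9x^2 + 12xy + 4y^2
(2x + 3y)^2 = 4x^2 + 12xy + 9y^2
Sum = (9+4)(x^2+y^2) + 24xy = 13(x^2 + y^2) + 24xy
This is symmetric in x and y.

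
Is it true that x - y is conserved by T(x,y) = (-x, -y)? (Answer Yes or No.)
No

Substitute T(x,y) = (-x, -y) into the expression and compare with the original.

Original: x - y
After applying T: (-x) - (-y) = -x + y

This differs from the original x - y (difference: -2x + 2y), so the expression is NOT invariant.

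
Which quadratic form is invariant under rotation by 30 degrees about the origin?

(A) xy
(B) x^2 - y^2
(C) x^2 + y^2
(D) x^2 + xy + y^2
C

Rotation by 30 degrees sends (x, y) to (sqrt(3)x/2 - y/2, x/2 + sqrt(3)y/2).
Substitute the transformed coordinates into each option and compare with the original:
(A) xy  ->  (sqrt(3)x/2 - y/2)(x/2 + sqrt(3)y/2) = sqrt(3)x^2/4 + xy/2 - sqrt(3)y^2/4   [differs from xy: not invariant]
(B) x^2 - y^2  ->  (sqrt(3)x/2 - y/2)^2 - (x/2 + sqrt(3)y/2)^2 = x^2/2 - sqrt(3)xy - y^2/2   [differs from x^2 - y^2: not invariant]
(C) x^2 + y^2  ->  (sqrt(3)x/2 - y/2)^2 + (x/2 + sqrt(3)y/2)^2 = x^2 + y^2   [equals x^2 + y^2: invariant]
(D) x^2 + xy + y^2  ->  (sqrt(3)x/2 - y/2)^2 + (sqrt(3)x/2 - y/2)(x/2 + sqrt(3)y/2) + (x/2 + sqrt(3)y/2)^2 = sqrt(3)x^2/4 + x^2 + xy/2 - sqrt(3)y^2/4 + y^2   [differs from x^2 + xy + y^2: not invariant]

Only option (C), x^2 + y^2, is unchanged by the transformation.
x^2 + y^2 is the squared distance from the origin, which rotations preserve.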